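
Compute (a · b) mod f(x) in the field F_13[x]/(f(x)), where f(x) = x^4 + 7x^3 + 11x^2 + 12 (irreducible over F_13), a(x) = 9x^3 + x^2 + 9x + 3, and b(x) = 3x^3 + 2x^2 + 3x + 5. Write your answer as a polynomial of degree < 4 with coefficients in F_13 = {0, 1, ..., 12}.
a · b ≡ 6x^3 + 11x^2 + 3x + 1 (mod f(x))

Multiply in F_13[x]: a(x)·b(x) = (9x^3 + x^2 + 9x + 3)·(3x^3 + 2x^2 + 3x + 5) = x^6 + 8x^5 + 4x^4 + 10x^3 + 12x^2 + 2x + 2. This has degree ≥ 4, so divide by f(x) over F_13: x^6 + 8x^5 + 4x^4 + 10x^3 + 12x^2 + 2x + 2 = (x^2 + x + 12)·(x^4 + 7x^3 + 11x^2 + 12) + (6x^3 + 11x^2 + 3x + 1). Hence a·b ≡ 6x^3 + 11x^2 + 3x + 1 (mod f). (F_13[x]/(f) is a field with 13^4 = 28561 elements since f is irreducible of degree 4.)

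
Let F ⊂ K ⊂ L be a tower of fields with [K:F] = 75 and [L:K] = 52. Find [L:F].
[L:F] = 3900

The tower law says that for any tower of field extensions F ⊂ K ⊂ L with finite degrees, [L:F] = [L:K] · [K:F]. Here this gives [L:F] = 52 · 75 = 3900.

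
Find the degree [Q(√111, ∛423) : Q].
[Q(√111, ∛423) : Q] = 6

Let L = Q(√111, ∛423). Since Q(√111) ⊂ L and [Q(√111):Q] = 2, the tower law gives 2 | [L:Q]. Likewise Q(∛423) ⊂ L with [Q(∛423):Q] = 3 (because 423 is not a perfect cube), so 3 | [L:Q]. As gcd(2,3) = 1, [L:Q] is divisible by 6. Conversely L is generated over Q by √111 and ∛423, so [L:Q] ≤ 2·3 = 6. Therefore [Q(√111, ∛423) : Q] = 6.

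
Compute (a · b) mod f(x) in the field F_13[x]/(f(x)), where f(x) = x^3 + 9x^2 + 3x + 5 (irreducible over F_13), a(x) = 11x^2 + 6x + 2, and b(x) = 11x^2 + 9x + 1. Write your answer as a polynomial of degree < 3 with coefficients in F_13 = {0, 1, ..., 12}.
a · b ≡ 6x^2 + 7x + 7 (mod f(x))

Multiply in F_13[x]: a(x)·b(x) = (11x^2 + 6x + 2)·(11x^2 + 9x + 1) = 4x^4 + 9x^3 + 9x^2 + 11x + 2. This has degree ≥ 3, so divide by f(x) over F_13: 4x^4 + 9x^3 + 9x^2 + 11x + 2 = (4x + 12)·(x^3 + 9x^2 + 3x + 5) + (6x^2 + 7x + 7). Hence a·b ≡ 6x^2 + 7x + 7 (mod f). (F_13[x]/(f) is a field with 13^3 = 2197 elements since f is irreducible of degree 3.)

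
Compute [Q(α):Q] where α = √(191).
[Q(α):Q] = 2

[Q(α):Q] equals the degree of the minimal polynomial of α. Here α^2 = 191 and x^2 - 191 is irreducible (d = 191 is squarefree, ≠ 1, hence not a square), so deg(m_α) = 2. Thus [Q(α):Q] = 2.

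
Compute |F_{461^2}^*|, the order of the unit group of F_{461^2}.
|F_{461^2}^*| = 212520

F_{461^2} has 461^2 = 212521 elements; its multiplicative group consists of all nonzero elements, so |F_{461^2}^*| = 212521 - 1 = 212520. (It is cyclic since any finite subgroup of the multiplicative group of a field is cyclic.)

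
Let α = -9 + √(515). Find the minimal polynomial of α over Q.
m_α(x) = x^2 + 18x - 434

From α + 9 = √(515), squaring gives (α + 9)^2 = 515, i.e. α^2 + 18α + 81 = 515, so α^2 + 18α - 434 = 0. The discriminant of x^2 + 18x - 434 is (18)^2 - 4·(-434) = 324 + 1736 = 2060, and 4·(515) is not a perfect square in Q since 515 is squarefree and ≠ 1. Hence x^2 + 18x - 434 is irreducible over Q and is the minimal polynomial of α.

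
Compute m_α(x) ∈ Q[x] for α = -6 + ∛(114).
m_α(x) = x^3 + 18x^2 + 108x + 102

Set β = α + 6 = ∛(114), so β^3 = 114. Then (α + 6)^3 - 114 = 0, i.e. α is a root of g(x) = (x + 6)^3 - 114 = x^3 + 18x^2 + 108x + 102. Since g(x) = h(x + 6) where h(x) = x^3 - 114, and h is irreducible over Q (because 114 is not a perfect cube, so h has no rational root, and a monic cubic with no rational root is irreducible), g is also irreducible (irreducibility is preserved under the substitution x → x + 6). Hence m_α(x) = x^3 + 18x^2 + 108x + 102.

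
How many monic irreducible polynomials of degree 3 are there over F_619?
There are 79058680 monic irreducible polynomials of degree 3 over F_619

Each element of F_{619^3} that lies in no proper subfield is a root of exactly one monic irreducible of degree 3 over F_619, and each such polynomial has 3 distinct roots in F_{619^3}. By Möbius inversion the count is N_619(3) = (1/3) Σ_{d|3} μ(3/d) · 619^d = (1/3)(μ(3)·619^1 + μ(1)·619^3) = 237176040/3 = 79058680.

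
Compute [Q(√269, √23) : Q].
[Q(√269, √23) : Q] = 4

[Q(√269):Q] = 2 (min poly x^2 - 269, irreducible since 269 is squarefree > 1). For the top step, suppose √23 ∈ Q(√269), say √23 = c + d√269 with c, d ∈ Q. Squaring: 23 = c^2 + 269d^2 + 2cd√269. Since √269 ∉ Q this forces 2cd = 0. If d = 0 then √23 = c ∈ Q, contradicting 23 squarefree > 1. If c = 0 then 23 = 269d^2, so 269·23 = (269d)^2 is a perfect square in Q — but 269·23 = 6187 is not a perfect square (since 269 and 23 are distinct squarefree integers). Contradiction. Hence √23 ∉ Q(√269), so x^2 - 23 stays irreducible over Q(√269) and [Q(√269, √23) : Q(√269)] = 2. By the tower law, [Q(√269, √23) : Q] = 2 · 2 = 4.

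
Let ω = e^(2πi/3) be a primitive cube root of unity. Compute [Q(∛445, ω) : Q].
[Q(∛445, ω) : Q] = 6

[Q(∛445):Q] = 3 (min poly x^3 - 445, irreducible since 445 is not a perfect cube). [Q(ω):Q] = 2 (min poly x^2 + x + 1). Since Q(∛445) ⊂ R and ω ∉ R, we have ω ∉ Q(∛445), so x^2 + x + 1 remains irreducible over Q(∛445) and [Q(∛445, ω) : Q(∛445)] = 2. By the tower law, [Q(∛445, ω) : Q] = 3 · 2 = 6. (In fact Q(∛445, ω) is the splitting field of x^3 - 445 over Q.)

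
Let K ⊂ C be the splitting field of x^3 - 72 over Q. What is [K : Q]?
[K : Q] = 6

The roots of x^3 - 72 are ∛72, ω∛72, ω^2∛72 where ω = e^(2πi/3) is a primitive cube root of unity, so K = Q(∛72, ω). Now [Q(∛72):Q] = 3 (since 72 is not a perfect cube, x^3 - 72 is irreducible) and [Q(ω):Q] = 2. Both 2 and 3 divide [K:Q], and [K:Q] ≤ 3·2 = 6, so [K:Q] = 6. (Equivalently: Q(∛72) ⊂ R but ω ∉ R, so [K : Q(∛72)] = 2.)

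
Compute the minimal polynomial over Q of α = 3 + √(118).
m_α(x) = x^2 - 6x - 109

From α - 3 = √(118), squaring gives (α - 3)^2 = 118, i.e. α^2 - 6α + 9 = 118, so α^2 - 6α - 109 = 0. The discriminant of x^2 - 6x - 109 is (-6)^2 - 4·(-109) = 36 + 436 = 472, and 4·(118) is not a perfect square in Q since 118 is squarefree and ≠ 1. Hence x^2 - 6x - 109 is irreducible over Q and is the minimal polynomial of α.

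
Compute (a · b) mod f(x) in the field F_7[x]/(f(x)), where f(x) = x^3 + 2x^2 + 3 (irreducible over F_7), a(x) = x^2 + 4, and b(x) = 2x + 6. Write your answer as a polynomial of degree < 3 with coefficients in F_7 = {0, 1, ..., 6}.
a · b ≡ 2x^2 + x + 4 (mod f(x))

Multiply in F_7[x]: a(x)·b(x) = (x^2 + 4)·(2x + 6) = 2x^3 + 6x^2 + x + 3. This has degree ≥ 3, so divide by f(x) over F_7: 2x^3 + 6x^2 + x + 3 = (2)·(x^3 + 2x^2 + 3) + (2x^2 + x + 4). Hence a·b ≡ 2x^2 + x + 4 (mod f). (F_7[x]/(f) is a field with 7^3 = 343 elements since f is irreducible of degree 3.)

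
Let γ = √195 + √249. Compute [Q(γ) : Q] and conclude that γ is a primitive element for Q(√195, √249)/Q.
[Q(γ) : Q] = 4 (equivalently, Q(γ) = Q(√195, √249))

Obviously Q(γ) ⊆ Q(√195, √249), and [Q(√195, √249):Q] = 4 (since 195, 249 are distinct squarefree integers > 1 with 48555 not a perfect square). To show equality we compute the minimal polynomial of γ. From γ = √195 + √249: γ^2 = 195 + 2√(48555) + 249 = 444 + 2√(48555), so γ^2 - 444 = 2√(48555); squaring, (γ^2 - 444)^2 = 4·48555, i.e. γ^4 - 888γ^2 + 197136 - 194220 = 0, i.e. γ^4 - 888γ^2 + 2916 = 0. So γ is a root of x^4 - 888x^2 + 2916. This polynomial is irreducible over Q: it has no rational root (each ±√195 ± √249 is irrational), and any factorization into two quadratics over Q would force √(48555) ∈ Q (pairing opposite roots) or √195, √249 ∈ Q (other pairings), all impossible. Hence [Q(γ):Q] = 4 = [Q(√195, √249):Q], so Q(γ) = Q(√195, √249).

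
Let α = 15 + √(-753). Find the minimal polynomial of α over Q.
m_α(x) = x^2 - 30x + 978

From α - 15 = √(-753), squaring gives (α - 15)^2 = -753, i.e. α^2 - 30α + 225 = -753, so α^2 - 30α + 978 = 0. The discriminant of x^2 - 30x + 978 is (-30)^2 - 4·(978) = 900 - 3912 = -3012, and 4·(-753) is not a perfect square in Q since -753 is squarefree and ≠ 1. Hence x^2 - 30x + 978 is irreducible over Q and is the minimal polynomial of α.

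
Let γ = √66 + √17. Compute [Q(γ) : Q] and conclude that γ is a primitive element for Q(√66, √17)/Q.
[Q(γ) : Q] = 4 (equivalently, Q(γ) = Q(√66, √17))

Obviously Q(γ) ⊆ Q(√66, √17), and [Q(√66, √17):Q] = 4 (since 66, 17 are distinct squarefree integers > 1 with 1122 not a perfect square). To show equality we compute the minimal polynomial of γ. From γ = √66 + √17: γ^2 = 66 + 2√(1122) + 17 = 83 + 2√(1122), so γ^2 - 83 = 2√(1122); squaring, (γ^2 - 83)^2 = 4·1122, i.e. γ^4 - 166γ^2 + 6889 - 4488 = 0, i.e. γ^4 - 166γ^2 + 2401 = 0. So γ is a root of x^4 - 166x^2 + 2401. This polynomial is irreducible over Q: it has no rational root (each ±√66 ± √17 is irrational), and any factorization into two quadratics over Q would force √(1122) ∈ Q (pairing opposite roots) or √66, √17 ∈ Q (other pairings), all impossible. Hence [Q(γ):Q] = 4 = [Q(√66, √17):Q], so Q(γ) = Q(√66, √17).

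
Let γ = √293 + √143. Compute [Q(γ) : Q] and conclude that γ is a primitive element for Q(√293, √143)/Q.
[Q(γ) : Q] = 4 (equivalently, Q(γ) = Q(√293, √143))

Obviously Q(γ) ⊆ Q(√293, √143), and [Q(√293, √143):Q] = 4 (since 293, 143 are distinct squarefree integers > 1 with 41899 not a perfect square). To show equality we compute the minimal polynomial of γ. From γ = √293 + √143: γ^2 = 293 + 2√(41899) + 143 = 436 + 2√(41899), so γ^2 - 436 = 2√(41899); squaring, (γ^2 - 436)^2 = 4·41899, i.e. γ^4 - 872γ^2 + 190096 - 167596 = 0, i.e. γ^4 - 872γ^2 + 22500 = 0. So γ is a root of x^4 - 872x^2 + 22500. This polynomial is irreducible over Q: it has no rational root (each ±√293 ± √143 is irrational), and any factorization into two quadratics over Q would force √(41899) ∈ Q (pairing opposite roots) or √293, √143 ∈ Q (other pairings), all impossible. Hence [Q(γ):Q] = 4 = [Q(√293, √143):Q], so Q(γ) = Q(√293, √143).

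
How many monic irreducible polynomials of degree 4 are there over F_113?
There are 40758648 monic irreducible polynomials of degree 4 over F_113

Each element of F_{113^4} that lies in no proper subfield is a root of exactly one monic irreducible of degree 4 over F_113, and each such polynomial has 4 distinct roots in F_{113^4}. By Möbius inversion the count is N_113(4) = (1/4) Σ_{d|4} μ(4/d) · 113^d = (1/4)(μ(4)·113^1 + μ(2)·113^2 + μ(1)·113^4) = 163034592/4 = 40758648.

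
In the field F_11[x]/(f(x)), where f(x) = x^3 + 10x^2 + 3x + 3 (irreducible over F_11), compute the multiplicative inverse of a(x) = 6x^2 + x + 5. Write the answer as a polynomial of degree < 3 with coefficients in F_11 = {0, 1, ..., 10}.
a(x)^(-1) ≡ 2x^2 + 9x + 8 (mod f(x))

Since f is irreducible over F_11, F_11[x]/(f) is a field and a(x) ≠ 0 has an inverse. Apply the extended Euclidean algorithm to f(x) and a(x) in F_11[x]: f(x) = (2x + 5)·a(x) + (10x);  a(x) = (5x + 10)·(10x) + (5). The last nonzero remainder is the constant 5 = gcd(f, a) in F_11. Back-substituting through the division chain expresses 5 = s(x)·a(x) + t(x)·f(x) with s(x) ≡ 10x^2 + x + 7 (mod f), so (10x^2 + x + 7)·a(x) ≡ 5 (mod f). Multiplying by 5^(-1) ≡ 9 in F_11 gives a(x)^(-1) ≡ 9·(10x^2 + x + 7) ≡ 2x^2 + 9x + 8 (mod f). Check: (6x^2 + x + 5)·(2x^2 + 9x + 8) = x^4 + x^3 + x^2 + 9x + 7 ≡ 1 (mod x^3 + 10x^2 + 3x + 3).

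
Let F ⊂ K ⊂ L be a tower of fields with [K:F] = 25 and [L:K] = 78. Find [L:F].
[L:F] = 1950

The tower law says that for any tower of field extensions F ⊂ K ⊂ L with finite degrees, [L:F] = [L:K] · [K:F]. Here this gives [L:F] = 78 · 25 = 1950.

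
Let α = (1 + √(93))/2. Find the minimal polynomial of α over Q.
m_α(x) = x^2 - x - 23

From 2α - 1 = √(93), squaring gives (2α - 1)^2 = 93, i.e. 4α^2 - 4α + 1 = 93, so α^2 - α + (1 - 93)/4 = 0. Since 93 ≡ 1 (mod 4), (1 - 93)/4 = -23 ∈ Z. The polynomial x^2 - x - 23 has discriminant 1 - 4·(-23) = 93, which is not a perfect square in Q (d = 93 is squarefree and ≠ 1), so x^2 - x - 23 is irreducible over Q. It is the minimal polynomial of α.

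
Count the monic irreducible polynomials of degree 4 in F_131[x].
There are 73620690 monic irreducible polynomials of degree 4 over F_131

Each element of F_{131^4} that lies in no proper subfield is a root of exactly one monic irreducible of degree 4 over F_131, and each such polynomial has 4 distinct roots in F_{131^4}. By Möbius inversion the count is N_131(4) = (1/4) Σ_{d|4} μ(4/d) · 131^d = (1/4)(μ(4)·131^1 + μ(2)·131^2 + μ(1)·131^4) = 294482760/4 = 73620690.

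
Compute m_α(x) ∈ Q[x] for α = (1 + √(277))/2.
m_α(x) = x^2 - x - 69

From 2α - 1 = √(277), squaring gives (2α - 1)^2 = 277, i.e. 4α^2 - 4α + 1 = 277, so α^2 - α + (1 - 277)/4 = 0. Since 277 ≡ 1 (mod 4), (1 - 277)/4 = -69 ∈ Z. The polynomial x^2 - x - 69 has discriminant 1 - 4·(-69) = 277, which is not a perfect square in Q (d = 277 is squarefree and ≠ 1), so x^2 - x - 69 is irreducible over Q. It is the minimal polynomial of α.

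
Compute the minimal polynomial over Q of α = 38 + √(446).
m_α(x) = x^2 - 76x + 998

From α - 38 = √(446), squaring gives (α - 38)^2 = 446, i.e. α^2 - 76α + 1444 = 446, so α^2 - 76α + 998 = 0. The discriminant of x^2 - 76x + 998 is (-76)^2 - 4·(998) = 5776 - 3992 = 1784, and 4·(446) is not a perfect square in Q since 446 is squarefree and ≠ 1. Hence x^2 - 76x + 998 is irreducible over Q and is the minimal polynomial of α.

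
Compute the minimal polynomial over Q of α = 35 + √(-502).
m_α(x) = x^2 - 70x + 1727

From α - 35 = √(-502), squaring gives (α - 35)^2 = -502, i.e. α^2 - 70α + 1225 = -502, so α^2 - 70α + 1727 = 0. The discriminant of x^2 - 70x + 1727 is (-70)^2 - 4·(1727) = 4900 - 6908 = -2008, and 4·(-502) is not a perfect square in Q since -502 is squarefree and ≠ 1. Hence x^2 - 70x + 1727 is irreducible over Q and is the minimal polynomial of α.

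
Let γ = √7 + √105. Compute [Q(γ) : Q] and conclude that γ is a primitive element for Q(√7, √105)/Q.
[Q(γ) : Q] = 4 (equivalently, Q(γ) = Q(√7, √105))

Obviously Q(γ) ⊆ Q(√7, √105), and [Q(√7, √105):Q] = 4 (since 7, 105 are distinct squarefree integers > 1 with 735 not a perfect square). To show equality we compute the minimal polynomial of γ. From γ = √7 + √105: γ^2 = 7 + 2√(735) + 105 = 112 + 2√(735), so γ^2 - 112 = 2√(735); squaring, (γ^2 - 112)^2 = 4·735, i.e. γ^4 - 224γ^2 + 12544 - 2940 = 0, i.e. γ^4 - 224γ^2 + 9604 = 0. So γ is a root of x^4 - 224x^2 + 9604. This polynomial is irreducible over Q: it has no rational root (each ±√7 ± √105 is irrational), and any factorization into two quadratics over Q would force √(735) ∈ Q (pairing opposite roots) or √7, √105 ∈ Q (other pairings), all impossible. Hence [Q(γ):Q] = 4 = [Q(√7, √105):Q], so Q(γ) = Q(√7, √105).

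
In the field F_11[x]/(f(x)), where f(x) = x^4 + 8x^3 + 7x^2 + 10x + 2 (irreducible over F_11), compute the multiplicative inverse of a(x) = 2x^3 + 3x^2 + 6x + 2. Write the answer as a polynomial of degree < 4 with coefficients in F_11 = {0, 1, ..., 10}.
a(x)^(-1) ≡ 7x^3 + 10x^2 + 2x + 2 (mod f(x))

Since f is irreducible over F_11, F_11[x]/(f) is a field and a(x) ≠ 0 has an inverse. Apply the extended Euclidean algorithm to f(x) and a(x) in F_11[x]: f(x) = (6x + 6)·a(x) + (8x^2 + 6x + 1);  a(x) = (3x + 5)·(8x^2 + 6x + 1) + (6x + 8);  (8x^2 + 6x + 1) = (5x + 9)·(6x + 8) + (6). The last nonzero remainder is the constant 6 = gcd(f, a) in F_11. Back-substituting through the division chain expresses 6 = s(x)·a(x) + t(x)·f(x) with s(x) ≡ 9x^3 + 5x^2 + x + 1 (mod f), so (9x^3 + 5x^2 + x + 1)·a(x) ≡ 6 (mod f). Multiplying by 6^(-1) ≡ 2 in F_11 gives a(x)^(-1) ≡ 2·(9x^3 + 5x^2 + x + 1) ≡ 7x^3 + 10x^2 + 2x + 2 (mod f). Check: (2x^3 + 3x^2 + 6x + 2)·(7x^3 + 10x^2 + 2x + 2) = 3x^6 + 8x^5 + 10x^4 + 7x^3 + 5x^2 + 5x + 4 ≡ 1 (mod x^4 + 8x^3 + 7x^2 + 10x + 2).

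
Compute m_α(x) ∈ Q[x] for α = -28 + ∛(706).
m_α(x) = x^3 + 84x^2 + 2352x + 21246

Set β = α + 28 = ∛(706), so β^3 = 706. Then (α + 28)^3 - 706 = 0, i.e. α is a root of g(x) = (x + 28)^3 - 706 = x^3 + 84x^2 + 2352x + 21246. Since g(x) = h(x + 28) where h(x) = x^3 - 706, and h is irreducible over Q (because 706 is not a perfect cube, so h has no rational root, and a monic cubic with no rational root is irreducible), g is also irreducible (irreducibility is preserved under the substitution x → x + 28). Hence m_α(x) = x^3 + 84x^2 + 2352x + 21246.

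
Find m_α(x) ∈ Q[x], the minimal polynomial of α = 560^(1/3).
m_α(x) = x^3 - 560

α satisfies α^3 = 560, so x^3 - 560 annihilates α. By the rational root test, a rational root p/q (in lowest terms) of x^3 - 560 would satisfy p^3 = 560 q^3, forcing q = 1 and p^3 = 560; but 560 is not a perfect cube, contradiction. A monic cubic over Q with no rational root is irreducible (any nontrivial factorization would include a linear factor). Hence x^3 - 560 is the minimal polynomial of α, and in particular [Q(α):Q] = 3.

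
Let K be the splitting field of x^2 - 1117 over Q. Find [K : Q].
[K : Q] = 2

f(x) = x^2 - 1117 factors as (x - √1117)(x + √1117). The splitting field is K = Q(√1117). Since 1117 is squarefree and > 1, it is not a perfect square, so x^2 - 1117 is irreducible over Q and [Q(√1117) : Q] = 2. Hence [K : Q] = 2.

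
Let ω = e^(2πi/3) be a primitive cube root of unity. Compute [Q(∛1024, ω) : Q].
[Q(∛1024, ω) : Q] = 6

[Q(∛1024):Q] = 3 (min poly x^3 - 1024, irreducible since 1024 is not a perfect cube). [Q(ω):Q] = 2 (min poly x^2 + x + 1). Since Q(∛1024) ⊂ R and ω ∉ R, we have ω ∉ Q(∛1024), so x^2 + x + 1 remains irreducible over Q(∛1024) and [Q(∛1024, ω) : Q(∛1024)] = 2. By the tower law, [Q(∛1024, ω) : Q] = 3 · 2 = 6. (In fact Q(∛1024, ω) is the splitting field of x^3 - 1024 over Q.)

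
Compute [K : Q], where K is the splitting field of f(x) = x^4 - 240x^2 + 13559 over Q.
[K : Q] = 4

Solving the quadratic in x^2: x^2 = (240 ± √(240^2 - 4·13559))/2 = (240 ± √3364)/2 = (240 ± 58)/2, giving x^2 = 91 or x^2 = 149. So f(x) = (x^2 - 91)(x^2 - 149) and the roots of f are ±√91, ±√149. Hence the splitting field is K = Q(√91, √149). Since 91 and 149 are distinct squarefree integers > 1, their product 13559 is not a perfect square, so √149 ∉ Q(√91). By the tower law [K:Q] = [Q(√91,√149):Q(√91)] · [Q(√91):Q] = 2 · 2 = 4.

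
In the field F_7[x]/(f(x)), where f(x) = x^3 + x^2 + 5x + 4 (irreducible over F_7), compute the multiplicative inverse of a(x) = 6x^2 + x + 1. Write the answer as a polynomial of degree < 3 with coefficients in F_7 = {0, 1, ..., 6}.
a(x)^(-1) ≡ x^2 + 2x + 1 (mod f(x))

Since f is irreducible over F_7, F_7[x]/(f) is a field and a(x) ≠ 0 has an inverse. Apply the extended Euclidean algorithm to f(x) and a(x) in F_7[x]: f(x) = (6x + 5)·a(x) + (x + 6);  a(x) = (6x)·(x + 6) + (1). The last nonzero remainder is the constant 1 = gcd(f, a) in F_7. Back-substituting through the division chain expresses 1 = s(x)·a(x) + t(x)·f(x) with s(x) ≡ x^2 + 2x + 1 (mod f), so a(x)^(-1) ≡ s(x) = x^2 + 2x + 1 (mod f). Check: (6x^2 + x + 1)·(x^2 + 2x + 1) = 6x^4 + 6x^3 + 2x^2 + 3x + 1 ≡ 1 (mod x^3 + x^2 + 5x + 4).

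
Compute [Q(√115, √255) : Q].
[Q(√115, √255) : Q] = 4

[Q(√115):Q] = 2 (min poly x^2 - 115, irreducible since 115 is squarefree > 1). For the top step, suppose √255 ∈ Q(√115), say √255 = c + d√115 with c, d ∈ Q. Squaring: 255 = c^2 + 115d^2 + 2cd√115. Since √115 ∉ Q this forces 2cd = 0. If d = 0 then √255 = c ∈ Q, contradicting 255 squarefree > 1. If c = 0 then 255 = 115d^2, so 115·255 = (115d)^2 is a perfect square in Q — but 115·255 = 29325 is not a perfect square (since 115 and 255 are distinct squarefree integers). Contradiction. Hence √255 ∉ Q(√115), so x^2 - 255 stays irreducible over Q(√115) and [Q(√115, √255) : Q(√115)] = 2. By the tower law, [Q(√115, √255) : Q] = 2 · 2 = 4.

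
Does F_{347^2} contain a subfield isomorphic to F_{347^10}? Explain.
No: F_{347^10} is not a subfield of F_{347^2}

F_{p^m} embeds in F_{p^n} iff m | n. Here 10 ∤ 2 (since 2 = 0·10 + 2 with remainder 2 ≠ 0), so F_{347^10} is not a subfield of F_{347^2}. Equivalently: if it were, the tower law would give 10 = [F_{347^10}:F_347] dividing [F_{347^2}:F_347] = 2, contradiction.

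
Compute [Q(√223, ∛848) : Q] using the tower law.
[Q(√223, ∛848) : Q] = 6

Let L = Q(√223, ∛848). Since Q(√223) ⊂ L and [Q(√223):Q] = 2, the tower law gives 2 | [L:Q]. Likewise Q(∛848) ⊂ L with [Q(∛848):Q] = 3 (because 848 is not a perfect cube), so 3 | [L:Q]. As gcd(2,3) = 1, [L:Q] is divisible by 6. Conversely L is generated over Q by √223 and ∛848, so [L:Q] ≤ 2·3 = 6. Therefore [Q(√223, ∛848) : Q] = 6.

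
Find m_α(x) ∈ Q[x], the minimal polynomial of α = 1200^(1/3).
m_α(x) = x^3 - 1200

α satisfies α^3 = 1200, so x^3 - 1200 annihilates α. By the rational root test, a rational root p/q (in lowest terms) of x^3 - 1200 would satisfy p^3 = 1200 q^3, forcing q = 1 and p^3 = 1200; but 1200 is not a perfect cube, contradiction. A monic cubic over Q with no rational root is irreducible (any nontrivial factorization would include a linear factor). Hence x^3 - 1200 is the minimal polynomial of α, and in particular [Q(α):Q] = 3.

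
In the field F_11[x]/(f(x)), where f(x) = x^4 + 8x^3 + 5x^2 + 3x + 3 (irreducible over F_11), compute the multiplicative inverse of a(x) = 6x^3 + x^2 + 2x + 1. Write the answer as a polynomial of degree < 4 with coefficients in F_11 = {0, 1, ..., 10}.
a(x)^(-1) ≡ 5x^3 + 6x^2 + 4x + 3 (mod f(x))

Since f is irreducible over F_11, F_11[x]/(f) is a field and a(x) ≠ 0 has an inverse. Apply the extended Euclidean algorithm to f(x) and a(x) in F_11[x]: f(x) = (2x + 1)·a(x) + (10x + 2);  a(x) = (5x^2 + 9x + 5)·(10x + 2) + (2). The last nonzero remainder is the constant 2 = gcd(f, a) in F_11. Back-substituting through the division chain expresses 2 = s(x)·a(x) + t(x)·f(x) with s(x) ≡ 10x^3 + x^2 + 8x + 6 (mod f), so (10x^3 + x^2 + 8x + 6)·a(x) ≡ 2 (mod f). Multiplying by 2^(-1) ≡ 6 in F_11 gives a(x)^(-1) ≡ 6·(10x^3 + x^2 + 8x + 6) ≡ 5x^3 + 6x^2 + 4x + 3 (mod f). Check: (6x^3 + x^2 + 2x + 1)·(5x^3 + 6x^2 + 4x + 3) = 8x^6 + 8x^5 + 7x^4 + 6x^3 + 6x^2 + 10x + 3 ≡ 1 (mod x^4 + 8x^3 + 5x^2 + 3x + 3).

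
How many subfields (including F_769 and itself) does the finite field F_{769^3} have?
F_{769^3} has 2 subfields

The subfields of F_{p^n} are exactly the fields F_{p^d} for d | n (each is the fixed field of the unique index-d subgroup of Gal(F_{p^n}/F_p) ≅ Z/nZ). The divisors of n = 3 are {1, 3}, giving 2 subfields: F_{769^1}, F_{769^3}.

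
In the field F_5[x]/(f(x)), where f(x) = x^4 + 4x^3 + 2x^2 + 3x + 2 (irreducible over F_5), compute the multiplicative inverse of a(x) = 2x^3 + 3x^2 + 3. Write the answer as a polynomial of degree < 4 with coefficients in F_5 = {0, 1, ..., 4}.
a(x)^(-1) ≡ 2x^2 + 4x + 4 (mod f(x))

Since f is irreducible over F_5, F_5[x]/(f) is a field and a(x) ≠ 0 has an inverse. Apply the extended Euclidean algorithm to f(x) and a(x) in F_5[x]: f(x) = (3x)·a(x) + (2x^2 + 4x + 2);  a(x) = (x + 2)·(2x^2 + 4x + 2) + (4). The last nonzero remainder is the constant 4 = gcd(f, a) in F_5. Back-substituting through the division chain expresses 4 = s(x)·a(x) + t(x)·f(x) with s(x) ≡ 3x^2 + x + 1 (mod f), so (3x^2 + x + 1)·a(x) ≡ 4 (mod f). Multiplying by 4^(-1) ≡ 4 in F_5 gives a(x)^(-1) ≡ 4·(3x^2 + x + 1) ≡ 2x^2 + 4x + 4 (mod f). Check: (2x^3 + 3x^2 + 3)·(2x^2 + 4x + 4) = 4x^5 + 4x^4 + 3x^2 + 2x + 2 ≡ 1 (mod x^4 + 4x^3 + 2x^2 + 3x + 2).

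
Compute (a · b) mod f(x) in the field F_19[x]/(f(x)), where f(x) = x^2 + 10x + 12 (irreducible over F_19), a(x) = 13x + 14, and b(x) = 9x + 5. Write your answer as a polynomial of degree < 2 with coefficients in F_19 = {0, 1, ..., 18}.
a · b ≡ 9x + 15 (mod f(x))

Multiply in F_19[x]: a(x)·b(x) = (13x + 14)·(9x + 5) = 3x^2 + x + 13. This has degree ≥ 2, so divide by f(x) over F_19: 3x^2 + x + 13 = (3)·(x^2 + 10x + 12) + (9x + 15). Hence a·b ≡ 9x + 15 (mod f). (F_19[x]/(f) is a field with 19^2 = 361 elements since f is irreducible of degree 2.)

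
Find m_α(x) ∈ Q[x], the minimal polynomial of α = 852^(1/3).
m_α(x) = x^3 - 852

α satisfies α^3 = 852, so x^3 - 852 annihilates α. By the rational root test, a rational root p/q (in lowest terms) of x^3 - 852 would satisfy p^3 = 852 q^3, forcing q = 1 and p^3 = 852; but 852 is not a perfect cube, contradiction. A monic cubic over Q with no rational root is irreducible (any nontrivial factorization would include a linear factor). Hence x^3 - 852 is the minimal polynomial of α, and in particular [Q(α):Q] = 3.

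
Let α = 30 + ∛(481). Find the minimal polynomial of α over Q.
m_α(x) = x^3 - 90x^2 + 2700x - 27481

Set β = α - 30 = ∛(481), so β^3 = 481. Then (α - 30)^3 - 481 = 0, i.e. α is a root of g(x) = (x - 30)^3 - 481 = x^3 - 90x^2 + 2700x - 27481. Since g(x) = h(x - 30) where h(x) = x^3 - 481, and h is irreducible over Q (because 481 is not a perfect cube, so h has no rational root, and a monic cubic with no rational root is irreducible), g is also irreducible (irreducibility is preserved under the substitution x → x - 30). Hence m_α(x) = x^3 - 90x^2 + 2700x - 27481.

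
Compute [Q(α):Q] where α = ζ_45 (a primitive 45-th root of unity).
[Q(α):Q] = 24

The minimal polynomial of ζ_45 over Q is the 45-th cyclotomic polynomial Φ_45(x), which is irreducible over Q and has degree φ(45) = 24. Hence [Q(α):Q] = φ(45) = 24.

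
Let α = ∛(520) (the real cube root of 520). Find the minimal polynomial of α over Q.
m_α(x) = x^3 - 520

α satisfies α^3 = 520, so x^3 - 520 annihilates α. By the rational root test, a rational root p/q (in lowest terms) of x^3 - 520 would satisfy p^3 = 520 q^3, forcing q = 1 and p^3 = 520; but 520 is not a perfect cube, contradiction. A monic cubic over Q with no rational root is irreducible (any nontrivial factorization would include a linear factor). Hence x^3 - 520 is the minimal polynomial of α, and in particular [Q(α):Q] = 3.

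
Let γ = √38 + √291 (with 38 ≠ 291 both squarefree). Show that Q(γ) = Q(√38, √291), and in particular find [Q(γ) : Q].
[Q(γ) : Q] = 4 (equivalently, Q(γ) = Q(√38, √291))

Obviously Q(γ) ⊆ Q(√38, √291), and [Q(√38, √291):Q] = 4 (since 38, 291 are distinct squarefree integers > 1 with 11058 not a perfect square). To show equality we compute the minimal polynomial of γ. From γ = √38 + √291: γ^2 = 38 + 2√(11058) + 291 = 329 + 2√(11058), so γ^2 - 329 = 2√(11058); squaring, (γ^2 - 329)^2 = 4·11058, i.e. γ^4 - 658γ^2 + 108241 - 44232 = 0, i.e. γ^4 - 658γ^2 + 64009 = 0. So γ is a root of x^4 - 658x^2 + 64009. This polynomial is irreducible over Q: it has no rational root (each ±√38 ± √291 is irrational), and any factorization into two quadratics over Q would force √(11058) ∈ Q (pairing opposite roots) or √38, √291 ∈ Q (other pairings), all impossible. Hence [Q(γ):Q] = 4 = [Q(√38, √291):Q], so Q(γ) = Q(√38, √291).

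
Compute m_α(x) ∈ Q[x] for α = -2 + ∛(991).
m_α(x) = x^3 + 6x^2 + 12x - 983

Set β = α + 2 = ∛(991), so β^3 = 991. Then (α + 2)^3 - 991 = 0, i.e. α is a root of g(x) = (x + 2)^3 - 991 = x^3 + 6x^2 + 12x - 983. Since g(x) = h(x + 2) where h(x) = x^3 - 991, and h is irreducible over Q (because 991 is not a perfect cube, so h has no rational root, and a monic cubic with no rational root is irreducible), g is also irreducible (irreducibility is preserved under the substitution x → x + 2). Hence m_α(x) = x^3 + 6x^2 + 12x - 983.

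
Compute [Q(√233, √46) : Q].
[Q(√233, √46) : Q] = 4

[Q(√233):Q] = 2 (min poly x^2 - 233, irreducible since 233 is squarefree > 1). For the top step, suppose √46 ∈ Q(√233), say √46 = c + d√233 with c, d ∈ Q. Squaring: 46 = c^2 + 233d^2 + 2cd√233. Since √233 ∉ Q this forces 2cd = 0. If d = 0 then √46 = c ∈ Q, contradicting 46 squarefree > 1. If c = 0 then 46 = 233d^2, so 233·46 = (233d)^2 is a perfect square in Q — but 233·46 = 10718 is not a perfect square (since 233 and 46 are distinct squarefree integers). Contradiction. Hence √46 ∉ Q(√233), so x^2 - 46 stays irreducible over Q(√233) and [Q(√233, √46) : Q(√233)] = 2. By the tower law, [Q(√233, √46) : Q] = 2 · 2 = 4.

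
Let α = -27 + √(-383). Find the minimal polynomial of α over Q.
m_α(x) = x^2 + 54x + 1112

From α + 27 = √(-383), squaring gives (α + 27)^2 = -383, i.e. α^2 + 54α + 729 = -383, so α^2 + 54α + 1112 = 0. The discriminant of x^2 + 54x + 1112 is (54)^2 - 4·(1112) = 2916 - 4448 = -1532, and 4·(-383) is not a perfect square in Q since -383 is squarefree and ≠ 1. Hence x^2 + 54x + 1112 is irreducible over Q and is the minimal polynomial of α.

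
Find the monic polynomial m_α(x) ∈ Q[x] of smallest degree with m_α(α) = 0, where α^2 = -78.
m_α(x) = x^2 + 78

α satisfies α^2 + 78 = 0, so x^2 + 78 annihilates α. Since d = -78 is squarefree and ≠ 1, it is not a perfect square in Q, so x^2 + 78 has no rational root and is therefore irreducible over Q (a degree-2 polynomial over a field is irreducible iff it has no root). Hence m_α(x) = x^2 + 78.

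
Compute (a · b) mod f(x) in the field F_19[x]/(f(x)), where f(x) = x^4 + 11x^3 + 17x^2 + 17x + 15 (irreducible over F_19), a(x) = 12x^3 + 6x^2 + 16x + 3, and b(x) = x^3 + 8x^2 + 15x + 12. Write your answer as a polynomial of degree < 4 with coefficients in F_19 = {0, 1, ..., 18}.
a · b ≡ 2x^3 + 2x + 15 (mod f(x))

Multiply in F_19[x]: a(x)·b(x) = (12x^3 + 6x^2 + 16x + 3)·(x^3 + 8x^2 + 15x + 12) = 12x^6 + 7x^5 + 16x^4 + 4x^3 + 13x^2 + 9x + 17. This has degree ≥ 4, so divide by f(x) over F_19: 12x^6 + 7x^5 + 16x^4 + 4x^3 + 13x^2 + 9x + 17 = (12x^2 + 8x + 9)·(x^4 + 11x^3 + 17x^2 + 17x + 15) + (2x^3 + 2x + 15). Hence a·b ≡ 2x^3 + 2x + 15 (mod f). (F_19[x]/(f) is a field with 19^4 = 130321 elements since f is irreducible of degree 4.)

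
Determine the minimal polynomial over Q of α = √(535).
m_α(x) = x^2 - 535

α satisfies α^2 - 535 = 0, so x^2 - 535 annihilates α. Since d = 535 is squarefree and ≠ 1, it is not a perfect square in Q, so x^2 - 535 has no rational root and is therefore irreducible over Q (a degree-2 polynomial over a field is irreducible iff it has no root). Hence m_α(x) = x^2 - 535.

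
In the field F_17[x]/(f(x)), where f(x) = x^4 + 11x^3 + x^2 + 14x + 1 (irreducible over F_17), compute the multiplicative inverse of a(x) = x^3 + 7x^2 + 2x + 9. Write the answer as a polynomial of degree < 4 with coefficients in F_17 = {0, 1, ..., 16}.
a(x)^(-1) ≡ 7x^3 + 14x^2 + 12x (mod f(x))

Since f is irreducible over F_17, F_17[x]/(f) is a field and a(x) ≠ 0 has an inverse. Apply the extended Euclidean algorithm to f(x) and a(x) in F_17[x]: f(x) = (x + 4)·a(x) + (5x^2 + 14x + 16);  a(x) = (7x + 9)·(5x^2 + 14x + 16) + (2x + 1);  (5x^2 + 14x + 16) = (11x + 10)·(2x + 1) + (6). The last nonzero remainder is the constant 6 = gcd(f, a) in F_17. Back-substituting through the division chain expresses 6 = s(x)·a(x) + t(x)·f(x) with s(x) ≡ 8x^3 + 16x^2 + 4x (mod f), so (8x^3 + 16x^2 + 4x)·a(x) ≡ 6 (mod f). Multiplying by 6^(-1) ≡ 3 in F_17 gives a(x)^(-1) ≡ 3·(8x^3 + 16x^2 + 4x) ≡ 7x^3 + 14x^2 + 12x (mod f). Check: (x^3 + 7x^2 + 2x + 9)·(7x^3 + 14x^2 + 12x) = 7x^6 + 12x^5 + 5x^4 + 5x^3 + 14x^2 + 6x ≡ 1 (mod x^4 + 11x^3 + x^2 + 14x + 1).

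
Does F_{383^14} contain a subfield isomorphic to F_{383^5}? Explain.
No: F_{383^5} is not a subfield of F_{383^14}

F_{p^m} embeds in F_{p^n} iff m | n. Here 5 ∤ 14 (since 14 = 2·5 + 4 with remainder 4 ≠ 0), so F_{383^5} is not a subfield of F_{383^14}. Equivalently: if it were, the tower law would give 5 = [F_{383^5}:F_383] dividing [F_{383^14}:F_383] = 14, contradiction.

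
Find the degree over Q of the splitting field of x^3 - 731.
[K : Q] = 6

The roots of x^3 - 731 are ∛731, ω∛731, ω^2∛731 where ω = e^(2πi/3) is a primitive cube root of unity, so K = Q(∛731, ω). Now [Q(∛731):Q] = 3 (since 731 is not a perfect cube, x^3 - 731 is irreducible) and [Q(ω):Q] = 2. Both 2 and 3 divide [K:Q], and [K:Q] ≤ 3·2 = 6, so [K:Q] = 6. (Equivalently: Q(∛731) ⊂ R but ω ∉ R, so [K : Q(∛731)] = 2.)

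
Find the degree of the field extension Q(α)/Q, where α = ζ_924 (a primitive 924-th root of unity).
[Q(α):Q] = 240

The minimal polynomial of ζ_924 over Q is the 924-th cyclotomic polynomial Φ_924(x), which is irreducible over Q and has degree φ(924) = 240. Hence [Q(α):Q] = φ(924) = 240.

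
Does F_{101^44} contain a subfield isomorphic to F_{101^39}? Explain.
No: F_{101^39} is not a subfield of F_{101^44}

F_{p^m} embeds in F_{p^n} iff m | n. Here 39 ∤ 44 (since 44 = 1·39 + 5 with remainder 5 ≠ 0), so F_{101^39} is not a subfield of F_{101^44}. Equivalently: if it were, the tower law would give 39 = [F_{101^39}:F_101] dividing [F_{101^44}:F_101] = 44, contradiction.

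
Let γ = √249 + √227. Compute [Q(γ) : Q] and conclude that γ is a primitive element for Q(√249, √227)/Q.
[Q(γ) : Q] = 4 (equivalently, Q(γ) = Q(√249, √227))

Obviously Q(γ) ⊆ Q(√249, √227), and [Q(√249, √227):Q] = 4 (since 249, 227 are distinct squarefree integers > 1 with 56523 not a perfect square). To show equality we compute the minimal polynomial of γ. From γ = √249 + √227: γ^2 = 249 + 2√(56523) + 227 = 476 + 2√(56523), so γ^2 - 476 = 2√(56523); squaring, (γ^2 - 476)^2 = 4·56523, i.e. γ^4 - 952γ^2 + 226576 - 226092 = 0, i.e. γ^4 - 952γ^2 + 484 = 0. So γ is a root of x^4 - 952x^2 + 484. This polynomial is irreducible over Q: it has no rational root (each ±√249 ± √227 is irrational), and any factorization into two quadratics over Q would force √(56523) ∈ Q (pairing opposite roots) or √249, √227 ∈ Q (other pairings), all impossible. Hence [Q(γ):Q] = 4 = [Q(√249, √227):Q], so Q(γ) = Q(√249, √227).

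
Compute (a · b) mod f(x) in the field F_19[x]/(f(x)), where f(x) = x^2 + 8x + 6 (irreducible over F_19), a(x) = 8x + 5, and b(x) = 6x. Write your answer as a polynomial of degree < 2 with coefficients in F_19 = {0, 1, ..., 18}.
a · b ≡ 7x + 16 (mod f(x))

Multiply in F_19[x]: a(x)·b(x) = (8x + 5)·(6x) = 10x^2 + 11x. This has degree ≥ 2, so divide by f(x) over F_19: 10x^2 + 11x = (10)·(x^2 + 8x + 6) + (7x + 16). Hence a·b ≡ 7x + 16 (mod f). (F_19[x]/(f) is a field with 19^2 = 361 elements since f is irreducible of degree 2.)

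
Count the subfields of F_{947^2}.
F_{947^2} has 2 subfields

The subfields of F_{p^n} are exactly the fields F_{p^d} for d | n (each is the fixed field of the unique index-d subgroup of Gal(F_{p^n}/F_p) ≅ Z/nZ). The divisors of n = 2 are {1, 2}, giving 2 subfields: F_{947^1}, F_{947^2}.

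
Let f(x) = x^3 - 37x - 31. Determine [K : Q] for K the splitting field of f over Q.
[K : Q] = 6

By the rational root test, any rational root of the monic integer polynomial f(x) = x^3 - 37x - 31 must be an integer dividing the constant term -31, i.e. one of ±{1, 31}. Evaluating: f(1) = -67, f(-1) = 5, f(31) = 28613, f(-31) = -28675; none is 0, so f has no rational root and is therefore irreducible over Q (a cubic with no linear factor over a field is irreducible). For an irreducible cubic, the Galois group is A_3 or S_3 according as the discriminant disc(f) = -4a^3 - 27b^2 = -4·(-37)^3 - 27·(-31)^2 = 176665 is or is not a square in Q. Here disc(f) = 176665 is not a perfect square in Q, so the Galois group of f over Q is not contained in A_3 and must be all of S_3. The splitting field has degree |S_3| = 6 over Q, so [K : Q] = 6.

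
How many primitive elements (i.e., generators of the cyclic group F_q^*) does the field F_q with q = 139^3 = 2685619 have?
There are φ(2685618) = 788832 primitive elements

F_q^* is cyclic of order q - 1 = 2685618. A cyclic group of order m has exactly φ(m) generators. Here m = 2685618 = 2 · 3^2 · 13 · 23 · 499, so the number of primitive elements is φ(2685618) = 788832.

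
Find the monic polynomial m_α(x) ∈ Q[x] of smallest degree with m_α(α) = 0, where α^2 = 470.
m_α(x) = x^2 - 470

α satisfies α^2 - 470 = 0, so x^2 - 470 annihilates α. Since d = 470 is squarefree and ≠ 1, it is not a perfect square in Q, so x^2 - 470 has no rational root and is therefore irreducible over Q (a degree-2 polynomial over a field is irreducible iff it has no root). Hence m_α(x) = x^2 - 470.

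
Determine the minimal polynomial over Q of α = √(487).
m_α(x) = x^2 - 487

α satisfies α^2 - 487 = 0, so x^2 - 487 annihilates α. Since d = 487 is squarefree and ≠ 1, it is not a perfect square in Q, so x^2 - 487 has no rational root and is therefore irreducible over Q (a degree-2 polynomial over a field is irreducible iff it has no root). Hence m_α(x) = x^2 - 487.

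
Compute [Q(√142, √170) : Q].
[Q(√142, √170) : Q] = 4

[Q(√142):Q] = 2 (min poly x^2 - 142, irreducible since 142 is squarefree > 1). For the top step, suppose √170 ∈ Q(√142), say √170 = c + d√142 with c, d ∈ Q. Squaring: 170 = c^2 + 142d^2 + 2cd√142. Since √142 ∉ Q this forces 2cd = 0. If d = 0 then √170 = c ∈ Q, contradicting 170 squarefree > 1. If c = 0 then 170 = 142d^2, so 142·170 = (142d)^2 is a perfect square in Q — but 142·170 = 24140 is not a perfect square (since 142 and 170 are distinct squarefree integers). Contradiction. Hence √170 ∉ Q(√142), so x^2 - 170 stays irreducible over Q(√142) and [Q(√142, √170) : Q(√142)] = 2. By the tower law, [Q(√142, √170) : Q] = 2 · 2 = 4.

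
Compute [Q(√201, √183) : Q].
[Q(√201, √183) : Q] = 4

[Q(√201):Q] = 2 (min poly x^2 - 201, irreducible since 201 is squarefree > 1). For the top step, suppose √183 ∈ Q(√201), say √183 = c + d√201 with c, d ∈ Q. Squaring: 183 = c^2 + 201d^2 + 2cd√201. Since √201 ∉ Q this forces 2cd = 0. If d = 0 then √183 = c ∈ Q, contradicting 183 squarefree > 1. If c = 0 then 183 = 201d^2, so 201·183 = (201d)^2 is a perfect square in Q — but 201·183 = 36783 is not a perfect square (since 201 and 183 are distinct squarefree integers). Contradiction. Hence √183 ∉ Q(√201), so x^2 - 183 stays irreducible over Q(√201) and [Q(√201, √183) : Q(√201)] = 2. By the tower law, [Q(√201, √183) : Q] = 2 · 2 = 4.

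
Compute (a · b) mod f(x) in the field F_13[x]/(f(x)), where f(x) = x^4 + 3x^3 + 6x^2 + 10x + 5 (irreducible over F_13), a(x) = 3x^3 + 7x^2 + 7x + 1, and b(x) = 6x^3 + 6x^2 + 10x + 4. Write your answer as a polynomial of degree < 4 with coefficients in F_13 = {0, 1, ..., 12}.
a · b ≡ 2x^3 + 11x + 12 (mod f(x))

Multiply in F_13[x]: a(x)·b(x) = (3x^3 + 7x^2 + 7x + 1)·(6x^3 + 6x^2 + 10x + 4) = 5x^6 + 8x^5 + 10x^4 + 12x + 4. This has degree ≥ 4, so divide by f(x) over F_13: 5x^6 + 8x^5 + 10x^4 + 12x + 4 = (5x^2 + 6x + 1)·(x^4 + 3x^3 + 6x^2 + 10x + 5) + (2x^3 + 11x + 12). Hence a·b ≡ 2x^3 + 11x + 12 (mod f). (F_13[x]/(f) is a field with 13^4 = 28561 elements since f is irreducible of degree 4.)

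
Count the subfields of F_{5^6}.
F_{5^6} has 4 subfields

The subfields of F_{p^n} are exactly the fields F_{p^d} for d | n (each is the fixed field of the unique index-d subgroup of Gal(F_{p^n}/F_p) ≅ Z/nZ). The divisors of n = 6 are {1, 2, 3, 6}, giving 4 subfields: F_{5^1}, F_{5^2}, F_{5^3}, F_{5^6}.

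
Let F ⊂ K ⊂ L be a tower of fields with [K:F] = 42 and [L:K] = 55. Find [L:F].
[L:F] = 2310

The tower law says that for any tower of field extensions F ⊂ K ⊂ L with finite degrees, [L:F] = [L:K] · [K:F]. Here this gives [L:F] = 55 · 42 = 2310.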